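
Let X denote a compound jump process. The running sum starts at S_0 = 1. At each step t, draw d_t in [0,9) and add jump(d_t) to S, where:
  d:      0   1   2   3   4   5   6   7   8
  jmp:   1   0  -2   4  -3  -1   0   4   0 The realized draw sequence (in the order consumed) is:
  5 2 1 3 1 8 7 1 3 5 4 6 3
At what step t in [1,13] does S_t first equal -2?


t=0: S=1, d=5, jump=-1, S_1=0
t=1: S=0, d=2, jump=-2, S_2=-2
t=2: S=-2, d=1, jump=0, S_3=-2
t=3: S=-2, d=3, jump=4, S_4=2
t=4: S=2, d=1, jump=0, S_5=2
t=5: S=2, d=8, jump=0, S_6=2
t=6: S=2, d=7, jump=4, S_7=6
t=7: S=6, d=1, jump=0, S_8=6
t=8: S=6, d=3, jump=4, S_9=10
t=9: S=10, d=5, jump=-1, S_10=9
t=10: S=9, d=4, jump=-3, S_11=6
t=11: S=6, d=6, jump=0, S_12=6
t=12: S=6, d=3, jump=4, S_13=10

2


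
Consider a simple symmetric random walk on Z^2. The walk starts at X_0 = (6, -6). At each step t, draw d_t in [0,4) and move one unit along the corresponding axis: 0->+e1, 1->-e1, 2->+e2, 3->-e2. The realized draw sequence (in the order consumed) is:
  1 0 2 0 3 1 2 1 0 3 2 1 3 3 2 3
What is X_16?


t=0: X=(6, -6), d=1 → -e1, X_1=(5, -6)
t=1: X=(5, -6), d=0 → +e1, X_2=(6, -6)
t=2: X=(6, -6), d=2 → +e2, X_3=(6, -5)
t=3: X=(6, -5), d=0 → +e1, X_4=(7, -5)
t=4: X=(7, -5), d=3 → -e2, X_5=(7, -6)
t=5: X=(7, -6), d=1 → -e1, X_6=(6, -6)
t=6: X=(6, -6), d=2 → +e2, X_7=(6, -5)
t=7: X=(6, -5), d=1 → -e1, X_8=(5, -5)
t=8: X=(5, -5), d=0 → +e1, X_9=(6, -5)
t=9: X=(6, -5), d=3 → -e2, X_10=(6, -6)
t=10: X=(6, -6), d=2 → +e2, X_11=(6, -5)
t=11: X=(6, -5), d=1 → -e1, X_12=(5, -5)
t=12: X=(5, -5), d=3 → -e2, X_13=(5, -6)
t=13: X=(5, -6), d=3 → -e2, X_14=(5, -7)
t=14: X=(5, -7), d=2 → +e2, X_15=(5, -6)
t=15: X=(5, -6), d=3 → -e2, X_16=(5, -7)

(5, -7)


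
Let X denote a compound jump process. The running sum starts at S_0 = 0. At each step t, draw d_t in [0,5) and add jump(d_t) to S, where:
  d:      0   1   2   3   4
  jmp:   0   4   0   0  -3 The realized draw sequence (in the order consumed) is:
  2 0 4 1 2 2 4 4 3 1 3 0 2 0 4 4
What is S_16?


-7

t=0: S=0, d=2, jump=0, S_1=0
t=1: S=0, d=0, jump=0, S_2=0
t=2: S=0, d=4, jump=-3, S_3=-3
t=3: S=-3, d=1, jump=4, S_4=1
t=4: S=1, d=2, jump=0, S_5=1
t=5: S=1, d=2, jump=0, S_6=1
t=6: S=1, d=4, jump=-3, S_7=-2
t=7: S=-2, d=4, jump=-3, S_8=-5
t=8: S=-5, d=3, jump=0, S_9=-5
t=9: S=-5, d=1, jump=4, S_10=-1
t=10: S=-1, d=3, jump=0, S_11=-1
t=11: S=-1, d=0, jump=0, S_12=-1
t=12: S=-1, d=2, jump=0, S_13=-1
t=13: S=-1, d=0, jump=0, S_14=-1
t=14: S=-1, d=4, jump=-3, S_15=-4
t=15: S=-4, d=4, jump=-3, S_16=-7


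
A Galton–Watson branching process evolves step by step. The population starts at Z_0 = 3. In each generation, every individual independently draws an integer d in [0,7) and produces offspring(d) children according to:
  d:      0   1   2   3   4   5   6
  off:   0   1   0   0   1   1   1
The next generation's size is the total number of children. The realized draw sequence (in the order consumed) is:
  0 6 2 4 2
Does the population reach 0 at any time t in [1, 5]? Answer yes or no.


gen 0: Z_0=3, draws=[0, 6, 2], offspring=[0, 1, 0], Z_1=1
gen 1: Z_1=1, draws=[4], offspring=[1], Z_2=1
gen 2: Z_2=1, draws=[2], offspring=[0], Z_3=0
gen 3: Z_3=0, draws=[], offspring=[], Z_4=0
gen 4: Z_4=0, draws=[], offspring=[], Z_5=0

yes


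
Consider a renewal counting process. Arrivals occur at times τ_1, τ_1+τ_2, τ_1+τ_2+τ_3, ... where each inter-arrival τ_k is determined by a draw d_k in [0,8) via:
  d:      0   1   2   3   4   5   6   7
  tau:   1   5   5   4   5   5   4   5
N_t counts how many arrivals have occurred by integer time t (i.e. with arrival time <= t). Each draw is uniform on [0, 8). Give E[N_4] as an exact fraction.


1609/4096

Inter-arrival values over d=0..7: [1, 5, 5, 4, 5, 5, 4, 5]
Each d has probability 1/8, so the pmf of τ is: f(1) = 1/8, f(4) = 1/4, f(5) = 5/8
Renewal equation for m(n) = E[N_n]: condition on τ_1 = k (if k <= n, one arrival plus a fresh copy on the remaining n−k steps): m(n) = F(n) + Σ_{k<=n} f(k)·m(n−k), where F(n) = P(τ <= n) and m(0) = 0
m(1) = F(1) = 1/8
m(2) = F(2) + f(1)·m(1) = 1/8 + 1/8·1/8 = 9/64
m(3) = F(3) + f(1)·m(2) = 1/8 + 1/8·9/64 = 73/512
m(4) = F(4) + f(1)·m(3) = 3/8 + 1/8·73/512 = 1609/4096
E[N_4] = m(4) = 1609/4096


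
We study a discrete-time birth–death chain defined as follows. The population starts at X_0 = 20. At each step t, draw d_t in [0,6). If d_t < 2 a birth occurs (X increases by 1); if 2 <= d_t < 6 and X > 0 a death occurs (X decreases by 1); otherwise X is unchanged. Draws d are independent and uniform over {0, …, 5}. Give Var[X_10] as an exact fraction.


80/9

X can drop by at most 1 per step and X_0 = 20 > T = 10, so X_t >= 20 − t >= 10 > 0 for every t <= 10: the floor at 0 (the 'and X > 0' condition) never binds. Hence X_10 = X_0 + Σ_{t<10} Y_t with i.i.d. increments Y_t = y(d_t) ∈ {+1, −1, 0}.
Outcome values over d=0..5: [1, 1, -1, -1, -1, -1]
Σy = -2, Σy² = 6, M = 6
μ = -2/6 = -1/3,  σ² = 6/6 − (-1/3)² = 8/9
Independent increments: Var[X_10] = 10·σ² = 10·(8/9) = 80/9


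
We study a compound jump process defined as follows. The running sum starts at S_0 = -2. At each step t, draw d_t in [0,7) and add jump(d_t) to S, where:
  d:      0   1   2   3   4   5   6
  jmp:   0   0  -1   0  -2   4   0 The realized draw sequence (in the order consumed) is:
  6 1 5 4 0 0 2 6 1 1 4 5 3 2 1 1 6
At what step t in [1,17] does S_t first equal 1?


t=0: S=-2, d=6, jump=0, S_1=-2
t=1: S=-2, d=1, jump=0, S_2=-2
t=2: S=-2, d=5, jump=4, S_3=2
t=3: S=2, d=4, jump=-2, S_4=0
t=4: S=0, d=0, jump=0, S_5=0
t=5: S=0, d=0, jump=0, S_6=0
t=6: S=0, d=2, jump=-1, S_7=-1
t=7: S=-1, d=6, jump=0, S_8=-1
t=8: S=-1, d=1, jump=0, S_9=-1
t=9: S=-1, d=1, jump=0, S_10=-1
t=10: S=-1, d=4, jump=-2, S_11=-3
t=11: S=-3, d=5, jump=4, S_12=1
t=12: S=1, d=3, jump=0, S_13=1
t=13: S=1, d=2, jump=-1, S_14=0
t=14: S=0, d=1, jump=0, S_15=0
t=15: S=0, d=1, jump=0, S_16=0
t=16: S=0, d=6, jump=0, S_17=0

12


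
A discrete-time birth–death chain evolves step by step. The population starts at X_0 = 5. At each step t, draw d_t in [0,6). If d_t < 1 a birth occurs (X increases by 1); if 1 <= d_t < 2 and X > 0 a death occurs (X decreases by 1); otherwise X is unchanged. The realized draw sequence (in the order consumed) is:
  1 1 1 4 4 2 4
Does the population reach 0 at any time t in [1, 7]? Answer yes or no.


t=0: X=5, d=1 → death, X_1=4
t=1: X=4, d=1 → death, X_2=3
t=2: X=3, d=1 → death, X_3=2
t=3: X=2, d=4 → hold, X_4=2
t=4: X=2, d=4 → hold, X_5=2
t=5: X=2, d=2 → hold, X_6=2
t=6: X=2, d=4 → hold, X_7=2

no


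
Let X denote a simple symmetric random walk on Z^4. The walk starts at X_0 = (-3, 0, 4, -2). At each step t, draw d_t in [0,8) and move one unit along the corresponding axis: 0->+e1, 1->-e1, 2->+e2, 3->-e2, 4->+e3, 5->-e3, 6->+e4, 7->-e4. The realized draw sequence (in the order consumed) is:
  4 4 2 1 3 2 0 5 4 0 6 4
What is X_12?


(-2, 1, 7, -1)

t=0: X=(-3, 0, 4, -2), d=4 → +e3, X_1=(-3, 0, 5, -2)
t=1: X=(-3, 0, 5, -2), d=4 → +e3, X_2=(-3, 0, 6, -2)
t=2: X=(-3, 0, 6, -2), d=2 → +e2, X_3=(-3, 1, 6, -2)
t=3: X=(-3, 1, 6, -2), d=1 → -e1, X_4=(-4, 1, 6, -2)
t=4: X=(-4, 1, 6, -2), d=3 → -e2, X_5=(-4, 0, 6, -2)
t=5: X=(-4, 0, 6, -2), d=2 → +e2, X_6=(-4, 1, 6, -2)
t=6: X=(-4, 1, 6, -2), d=0 → +e1, X_7=(-3, 1, 6, -2)
t=7: X=(-3, 1, 6, -2), d=5 → -e3, X_8=(-3, 1, 5, -2)
t=8: X=(-3, 1, 5, -2), d=4 → +e3, X_9=(-3, 1, 6, -2)
t=9: X=(-3, 1, 6, -2), d=0 → +e1, X_10=(-2, 1, 6, -2)
t=10: X=(-2, 1, 6, -2), d=6 → +e4, X_11=(-2, 1, 6, -1)
t=11: X=(-2, 1, 6, -1), d=4 → +e3, X_12=(-2, 1, 7, -1)


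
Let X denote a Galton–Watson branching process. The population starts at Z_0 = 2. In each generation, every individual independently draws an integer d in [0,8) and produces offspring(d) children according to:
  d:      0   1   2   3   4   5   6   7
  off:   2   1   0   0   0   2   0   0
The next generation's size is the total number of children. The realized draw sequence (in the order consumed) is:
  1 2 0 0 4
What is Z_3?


2

gen 0: Z_0=2, draws=[1, 2], offspring=[1, 0], Z_1=1
gen 1: Z_1=1, draws=[0], offspring=[2], Z_2=2
gen 2: Z_2=2, draws=[0, 4], offspring=[2, 0], Z_3=2


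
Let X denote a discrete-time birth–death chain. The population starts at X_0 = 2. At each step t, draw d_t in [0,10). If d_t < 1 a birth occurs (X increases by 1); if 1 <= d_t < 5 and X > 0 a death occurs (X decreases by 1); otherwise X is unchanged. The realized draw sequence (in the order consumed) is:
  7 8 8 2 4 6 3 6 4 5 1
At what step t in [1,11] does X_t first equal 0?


5

t=0: X=2, d=7 → hold, X_1=2
t=1: X=2, d=8 → hold, X_2=2
t=2: X=2, d=8 → hold, X_3=2
t=3: X=2, d=2 → death, X_4=1
t=4: X=1, d=4 → death, X_5=0
t=5: X=0, d=6 → hold, X_6=0
t=6: X=0, d=3 → hold, X_7=0
t=7: X=0, d=6 → hold, X_8=0
t=8: X=0, d=4 → hold, X_9=0
t=9: X=0, d=5 → hold, X_10=0
t=10: X=0, d=1 → hold, X_11=0


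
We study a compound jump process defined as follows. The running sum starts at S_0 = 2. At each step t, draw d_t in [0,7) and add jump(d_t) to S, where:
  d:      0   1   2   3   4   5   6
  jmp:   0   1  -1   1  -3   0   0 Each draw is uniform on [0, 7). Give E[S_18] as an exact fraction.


-22/7

Outcome values over d=0..6: [0, 1, -1, 1, -3, 0, 0]
Σy = -2, Σy² = 12, M = 7
μ = -2/7 = -2/7,  σ² = 12/7 − (-2/7)² = 80/49
E[S_18] = 2 + 18·(-2/7) = -22/7


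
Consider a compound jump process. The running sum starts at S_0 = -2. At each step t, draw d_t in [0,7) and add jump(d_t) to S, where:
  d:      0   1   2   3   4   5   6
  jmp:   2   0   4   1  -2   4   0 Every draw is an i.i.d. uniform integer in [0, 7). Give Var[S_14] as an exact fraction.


Outcome values over d=0..6: [2, 0, 4, 1, -2, 4, 0]
Σy = 9, Σy² = 41, M = 7
μ = 9/7 = 9/7,  σ² = 41/7 − (9/7)² = 206/49
Independent increments: Var[S_14] = 14·σ² = 14·(206/49) = 412/7

412/7


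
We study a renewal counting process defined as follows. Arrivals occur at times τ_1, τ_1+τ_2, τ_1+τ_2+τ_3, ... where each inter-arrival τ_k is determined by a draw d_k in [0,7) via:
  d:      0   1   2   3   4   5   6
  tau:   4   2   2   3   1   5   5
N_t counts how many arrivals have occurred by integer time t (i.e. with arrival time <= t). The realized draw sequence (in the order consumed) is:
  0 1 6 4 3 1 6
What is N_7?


2

draw d_1=0: τ_1=4, arrival time A_1=4
draw d_2=1: τ_2=2, arrival time A_2=6
draw d_3=6: τ_3=5, arrival time A_3=11
draw d_4=4: τ_4=1, arrival time A_4=12
draw d_5=3: τ_5=3, arrival time A_5=15
draw d_6=1: τ_6=2, arrival time A_6=17
draw d_7=6: τ_7=5, arrival time A_7=22
N_t over t=0..7: 0:0 1:0 2:0 3:0 4:1 5:1 6:2 7:2


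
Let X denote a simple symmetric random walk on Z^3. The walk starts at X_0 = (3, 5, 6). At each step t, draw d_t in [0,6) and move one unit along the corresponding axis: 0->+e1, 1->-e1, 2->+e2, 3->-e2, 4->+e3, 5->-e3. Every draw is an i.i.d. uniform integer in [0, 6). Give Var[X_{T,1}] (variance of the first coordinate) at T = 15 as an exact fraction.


5

Outcome values over d=0..5: [1, -1, 0, 0, 0, 0]
Σy = 0, Σy² = 2, M = 6
μ = 0/6 = 0,  σ² = 2/6 − (0)² = 1/3
Independent increments: Var[X_15] = 15·σ² = 15·(1/3) = 5


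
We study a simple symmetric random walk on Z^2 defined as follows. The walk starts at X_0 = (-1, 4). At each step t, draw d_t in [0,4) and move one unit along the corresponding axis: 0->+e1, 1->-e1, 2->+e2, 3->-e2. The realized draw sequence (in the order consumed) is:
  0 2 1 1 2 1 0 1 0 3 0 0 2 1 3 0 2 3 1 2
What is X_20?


t=0: X=(-1, 4), d=0 → +e1, X_1=(0, 4)
t=1: X=(0, 4), d=2 → +e2, X_2=(0, 5)
t=2: X=(0, 5), d=1 → -e1, X_3=(-1, 5)
t=3: X=(-1, 5), d=1 → -e1, X_4=(-2, 5)
t=4: X=(-2, 5), d=2 → +e2, X_5=(-2, 6)
t=5: X=(-2, 6), d=1 → -e1, X_6=(-3, 6)
t=6: X=(-3, 6), d=0 → +e1, X_7=(-2, 6)
t=7: X=(-2, 6), d=1 → -e1, X_8=(-3, 6)
t=8: X=(-3, 6), d=0 → +e1, X_9=(-2, 6)
t=9: X=(-2, 6), d=3 → -e2, X_10=(-2, 5)
t=10: X=(-2, 5), d=0 → +e1, X_11=(-1, 5)
t=11: X=(-1, 5), d=0 → +e1, X_12=(0, 5)
t=12: X=(0, 5), d=2 → +e2, X_13=(0, 6)
t=13: X=(0, 6), d=1 → -e1, X_14=(-1, 6)
t=14: X=(-1, 6), d=3 → -e2, X_15=(-1, 5)
t=15: X=(-1, 5), d=0 → +e1, X_16=(0, 5)
t=16: X=(0, 5), d=2 → +e2, X_17=(0, 6)
t=17: X=(0, 6), d=3 → -e2, X_18=(0, 5)
t=18: X=(0, 5), d=1 → -e1, X_19=(-1, 5)
t=19: X=(-1, 5), d=2 → +e2, X_20=(-1, 6)

(-1, 6)


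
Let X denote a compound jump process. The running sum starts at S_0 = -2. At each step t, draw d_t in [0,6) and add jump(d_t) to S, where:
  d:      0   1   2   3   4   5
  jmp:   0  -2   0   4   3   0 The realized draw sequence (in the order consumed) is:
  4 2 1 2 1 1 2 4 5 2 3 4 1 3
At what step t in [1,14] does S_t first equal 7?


14

t=0: S=-2, d=4, jump=3, S_1=1
t=1: S=1, d=2, jump=0, S_2=1
t=2: S=1, d=1, jump=-2, S_3=-1
t=3: S=-1, d=2, jump=0, S_4=-1
t=4: S=-1, d=1, jump=-2, S_5=-3
t=5: S=-3, d=1, jump=-2, S_6=-5
t=6: S=-5, d=2, jump=0, S_7=-5
t=7: S=-5, d=4, jump=3, S_8=-2
t=8: S=-2, d=5, jump=0, S_9=-2
t=9: S=-2, d=2, jump=0, S_10=-2
t=10: S=-2, d=3, jump=4, S_11=2
t=11: S=2, d=4, jump=3, S_12=5
t=12: S=5, d=1, jump=-2, S_13=3
t=13: S=3, d=3, jump=4, S_14=7


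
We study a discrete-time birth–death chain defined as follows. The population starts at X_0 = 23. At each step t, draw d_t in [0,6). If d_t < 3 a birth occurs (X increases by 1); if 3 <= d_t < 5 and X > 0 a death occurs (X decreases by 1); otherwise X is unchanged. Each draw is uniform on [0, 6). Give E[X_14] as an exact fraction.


X can drop by at most 1 per step and X_0 = 23 > T = 14, so X_t >= 23 − t >= 9 > 0 for every t <= 14: the floor at 0 (the 'and X > 0' condition) never binds. Hence X_14 = X_0 + Σ_{t<14} Y_t with i.i.d. increments Y_t = y(d_t) ∈ {+1, −1, 0}.
Outcome values over d=0..5: [1, 1, 1, -1, -1, 0]
Σy = 1, Σy² = 5, M = 6
μ = 1/6 = 1/6,  σ² = 5/6 − (1/6)² = 29/36
E[X_14] = 23 + 14·(1/6) = 76/3

76/3


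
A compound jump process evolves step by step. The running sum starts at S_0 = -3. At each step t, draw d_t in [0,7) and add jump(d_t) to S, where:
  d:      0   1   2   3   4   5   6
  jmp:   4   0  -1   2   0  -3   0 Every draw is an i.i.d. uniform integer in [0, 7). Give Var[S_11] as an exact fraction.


2266/49

Outcome values over d=0..6: [4, 0, -1, 2, 0, -3, 0]
Σy = 2, Σy² = 30, M = 7
μ = 2/7 = 2/7,  σ² = 30/7 − (2/7)² = 206/49
Independent increments: Var[S_11] = 11·σ² = 11·(206/49) = 2266/49


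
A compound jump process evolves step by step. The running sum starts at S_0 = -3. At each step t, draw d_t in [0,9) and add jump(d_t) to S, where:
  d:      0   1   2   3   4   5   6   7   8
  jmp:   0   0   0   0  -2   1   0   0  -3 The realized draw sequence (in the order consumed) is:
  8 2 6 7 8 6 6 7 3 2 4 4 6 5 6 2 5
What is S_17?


t=0: S=-3, d=8, jump=-3, S_1=-6
t=1: S=-6, d=2, jump=0, S_2=-6
t=2: S=-6, d=6, jump=0, S_3=-6
t=3: S=-6, d=7, jump=0, S_4=-6
t=4: S=-6, d=8, jump=-3, S_5=-9
t=5: S=-9, d=6, jump=0, S_6=-9
t=6: S=-9, d=6, jump=0, S_7=-9
t=7: S=-9, d=7, jump=0, S_8=-9
t=8: S=-9, d=3, jump=0, S_9=-9
t=9: S=-9, d=2, jump=0, S_10=-9
t=10: S=-9, d=4, jump=-2, S_11=-11
t=11: S=-11, d=4, jump=-2, S_12=-13
t=12: S=-13, d=6, jump=0, S_13=-13
t=13: S=-13, d=5, jump=1, S_14=-12
t=14: S=-12, d=6, jump=0, S_15=-12
t=15: S=-12, d=2, jump=0, S_16=-12
t=16: S=-12, d=5, jump=1, S_17=-11

-11


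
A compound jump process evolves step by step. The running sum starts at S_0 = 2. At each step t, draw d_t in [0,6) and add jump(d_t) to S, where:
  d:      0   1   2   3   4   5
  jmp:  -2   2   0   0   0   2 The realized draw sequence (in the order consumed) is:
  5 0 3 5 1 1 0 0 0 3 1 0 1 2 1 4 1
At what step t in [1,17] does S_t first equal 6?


5

t=0: S=2, d=5, jump=2, S_1=4
t=1: S=4, d=0, jump=-2, S_2=2
t=2: S=2, d=3, jump=0, S_3=2
t=3: S=2, d=5, jump=2, S_4=4
t=4: S=4, d=1, jump=2, S_5=6
t=5: S=6, d=1, jump=2, S_6=8
t=6: S=8, d=0, jump=-2, S_7=6
t=7: S=6, d=0, jump=-2, S_8=4
t=8: S=4, d=0, jump=-2, S_9=2
t=9: S=2, d=3, jump=0, S_10=2
t=10: S=2, d=1, jump=2, S_11=4
t=11: S=4, d=0, jump=-2, S_12=2
t=12: S=2, d=1, jump=2, S_13=4
t=13: S=4, d=2, jump=0, S_14=4
t=14: S=4, d=1, jump=2, S_15=6
t=15: S=6, d=4, jump=0, S_16=6
t=16: S=6, d=1, jump=2, S_17=8


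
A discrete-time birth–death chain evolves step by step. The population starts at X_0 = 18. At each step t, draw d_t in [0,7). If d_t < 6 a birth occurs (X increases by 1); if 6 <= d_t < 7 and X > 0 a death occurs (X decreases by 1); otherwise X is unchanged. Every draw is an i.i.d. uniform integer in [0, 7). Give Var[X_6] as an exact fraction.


144/49

X can drop by at most 1 per step and X_0 = 18 > T = 6, so X_t >= 18 − t >= 12 > 0 for every t <= 6: the floor at 0 (the 'and X > 0' condition) never binds. Hence X_6 = X_0 + Σ_{t<6} Y_t with i.i.d. increments Y_t = y(d_t) ∈ {+1, −1, 0}.
Outcome values over d=0..6: [1, 1, 1, 1, 1, 1, -1]
Σy = 5, Σy² = 7, M = 7
μ = 5/7 = 5/7,  σ² = 7/7 − (5/7)² = 24/49
Independent increments: Var[X_6] = 6·σ² = 6·(24/49) = 144/49


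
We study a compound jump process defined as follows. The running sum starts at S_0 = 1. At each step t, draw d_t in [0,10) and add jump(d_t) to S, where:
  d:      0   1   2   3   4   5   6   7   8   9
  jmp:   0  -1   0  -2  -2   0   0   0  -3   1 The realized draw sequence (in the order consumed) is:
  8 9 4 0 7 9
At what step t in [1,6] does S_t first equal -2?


t=0: S=1, d=8, jump=-3, S_1=-2
t=1: S=-2, d=9, jump=1, S_2=-1
t=2: S=-1, d=4, jump=-2, S_3=-3
t=3: S=-3, d=0, jump=0, S_4=-3
t=4: S=-3, d=7, jump=0, S_5=-3
t=5: S=-3, d=9, jump=1, S_6=-2

1


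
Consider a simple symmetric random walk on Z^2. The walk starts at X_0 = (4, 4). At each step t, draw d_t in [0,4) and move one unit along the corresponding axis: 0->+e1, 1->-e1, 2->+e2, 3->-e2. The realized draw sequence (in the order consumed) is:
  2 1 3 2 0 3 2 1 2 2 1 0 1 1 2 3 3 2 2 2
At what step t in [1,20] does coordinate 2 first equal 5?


1

t=0: X=(4, 4), d=2 → +e2, X_1=(4, 5)
t=1: X=(4, 5), d=1 → -e1, X_2=(3, 5)
t=2: X=(3, 5), d=3 → -e2, X_3=(3, 4)
t=3: X=(3, 4), d=2 → +e2, X_4=(3, 5)
t=4: X=(3, 5), d=0 → +e1, X_5=(4, 5)
t=5: X=(4, 5), d=3 → -e2, X_6=(4, 4)
t=6: X=(4, 4), d=2 → +e2, X_7=(4, 5)
t=7: X=(4, 5), d=1 → -e1, X_8=(3, 5)
t=8: X=(3, 5), d=2 → +e2, X_9=(3, 6)
t=9: X=(3, 6), d=2 → +e2, X_10=(3, 7)
t=10: X=(3, 7), d=1 → -e1, X_11=(2, 7)
t=11: X=(2, 7), d=0 → +e1, X_12=(3, 7)
t=12: X=(3, 7), d=1 → -e1, X_13=(2, 7)
t=13: X=(2, 7), d=1 → -e1, X_14=(1, 7)
t=14: X=(1, 7), d=2 → +e2, X_15=(1, 8)
t=15: X=(1, 8), d=3 → -e2, X_16=(1, 7)
t=16: X=(1, 7), d=3 → -e2, X_17=(1, 6)
t=17: X=(1, 6), d=2 → +e2, X_18=(1, 7)
t=18: X=(1, 7), d=2 → +e2, X_19=(1, 8)
t=19: X=(1, 8), d=2 → +e2, X_20=(1, 9)


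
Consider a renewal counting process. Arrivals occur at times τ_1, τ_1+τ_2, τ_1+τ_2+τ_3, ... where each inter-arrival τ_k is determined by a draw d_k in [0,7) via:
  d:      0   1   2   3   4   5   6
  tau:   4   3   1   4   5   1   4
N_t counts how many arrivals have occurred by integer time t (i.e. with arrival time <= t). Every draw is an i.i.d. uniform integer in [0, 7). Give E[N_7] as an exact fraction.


1577690/823543

Inter-arrival values over d=0..6: [4, 3, 1, 4, 5, 1, 4]
Each d has probability 1/7, so the pmf of τ is: f(1) = 2/7, f(3) = 1/7, f(4) = 3/7, f(5) = 1/7
Renewal equation for m(n) = E[N_n]: condition on τ_1 = k (if k <= n, one arrival plus a fresh copy on the remaining n−k steps): m(n) = F(n) + Σ_{k<=n} f(k)·m(n−k), where F(n) = P(τ <= n) and m(0) = 0
m(1) = F(1) = 2/7
m(2) = F(2) + f(1)·m(1) = 2/7 + 2/7·2/7 = 18/49
m(3) = F(3) + f(1)·m(2) = 3/7 + 2/7·18/49 = 183/343
m(4) = F(4) + f(1)·m(3) + f(3)·m(1) = 6/7 + 2/7·183/343 + 1/7·2/7 = 2522/2401
m(5) = F(5) + f(1)·m(4) + f(3)·m(2) + f(4)·m(1) = 1 + 2/7·2522/2401 + 1/7·18/49 + 3/7·2/7 = 24791/16807
m(6) = F(6) + f(1)·m(5) + f(3)·m(3) + f(4)·m(2) + f(5)·m(1) = 1 + 2/7·24791/16807 + 1/7·183/343 + 3/7·18/49 + 1/7·2/7 = 199522/117649
m(7) = F(7) + f(1)·m(6) + f(3)·m(4) + f(4)·m(3) + f(5)·m(2) = 1 + 2/7·199522/117649 + 1/7·2522/2401 + 3/7·183/343 + 1/7·18/49 = 1577690/823543
E[N_7] = m(7) = 1577690/823543


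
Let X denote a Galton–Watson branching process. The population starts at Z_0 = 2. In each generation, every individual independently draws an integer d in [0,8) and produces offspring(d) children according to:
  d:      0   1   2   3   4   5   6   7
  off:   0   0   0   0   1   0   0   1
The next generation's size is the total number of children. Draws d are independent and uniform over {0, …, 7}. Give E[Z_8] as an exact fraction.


1/32768

Outcome values over d=0..7: [0, 0, 0, 0, 1, 0, 0, 1]
Σy = 2, Σy² = 2, M = 8
μ = 2/8 = 1/4,  σ² = 2/8 − (1/4)² = 3/16
E[Z_0] = 2
E[Z_1] = 1/4·E[Z_0] = 1/2
E[Z_2] = 1/4·E[Z_1] = 1/8
E[Z_3] = 1/4·E[Z_2] = 1/32
E[Z_4] = 1/4·E[Z_3] = 1/128
E[Z_5] = 1/4·E[Z_4] = 1/512
E[Z_6] = 1/4·E[Z_5] = 1/2048
E[Z_7] = 1/4·E[Z_6] = 1/8192
E[Z_8] = 1/4·E[Z_7] = 1/32768


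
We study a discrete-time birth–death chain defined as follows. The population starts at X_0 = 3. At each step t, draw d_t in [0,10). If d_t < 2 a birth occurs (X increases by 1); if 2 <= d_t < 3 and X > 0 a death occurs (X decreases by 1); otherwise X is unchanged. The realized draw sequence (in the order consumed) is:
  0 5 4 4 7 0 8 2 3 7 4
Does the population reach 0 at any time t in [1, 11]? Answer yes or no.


no

t=0: X=3, d=0 → birth, X_1=4
t=1: X=4, d=5 → hold, X_2=4
t=2: X=4, d=4 → hold, X_3=4
t=3: X=4, d=4 → hold, X_4=4
t=4: X=4, d=7 → hold, X_5=4
t=5: X=4, d=0 → birth, X_6=5
t=6: X=5, d=8 → hold, X_7=5
t=7: X=5, d=2 → death, X_8=4
t=8: X=4, d=3 → hold, X_9=4
t=9: X=4, d=7 → hold, X_10=4
t=10: X=4, d=4 → hold, X_11=4


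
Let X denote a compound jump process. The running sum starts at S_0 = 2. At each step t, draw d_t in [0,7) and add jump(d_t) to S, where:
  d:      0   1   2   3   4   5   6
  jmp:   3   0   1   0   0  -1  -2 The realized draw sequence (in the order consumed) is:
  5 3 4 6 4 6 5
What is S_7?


t=0: S=2, d=5, jump=-1, S_1=1
t=1: S=1, d=3, jump=0, S_2=1
t=2: S=1, d=4, jump=0, S_3=1
t=3: S=1, d=6, jump=-2, S_4=-1
t=4: S=-1, d=4, jump=0, S_5=-1
t=5: S=-1, d=6, jump=-2, S_6=-3
t=6: S=-3, d=5, jump=-1, S_7=-4

-4


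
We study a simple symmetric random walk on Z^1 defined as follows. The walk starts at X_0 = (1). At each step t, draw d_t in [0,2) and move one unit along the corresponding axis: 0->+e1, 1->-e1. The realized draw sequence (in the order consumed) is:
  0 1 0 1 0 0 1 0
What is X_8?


t=0: X=(1), d=0 → +e1, X_1=(2)
t=1: X=(2), d=1 → -e1, X_2=(1)
t=2: X=(1), d=0 → +e1, X_3=(2)
t=3: X=(2), d=1 → -e1, X_4=(1)
t=4: X=(1), d=0 → +e1, X_5=(2)
t=5: X=(2), d=0 → +e1, X_6=(3)
t=6: X=(3), d=1 → -e1, X_7=(2)
t=7: X=(2), d=0 → +e1, X_8=(3)

(3)


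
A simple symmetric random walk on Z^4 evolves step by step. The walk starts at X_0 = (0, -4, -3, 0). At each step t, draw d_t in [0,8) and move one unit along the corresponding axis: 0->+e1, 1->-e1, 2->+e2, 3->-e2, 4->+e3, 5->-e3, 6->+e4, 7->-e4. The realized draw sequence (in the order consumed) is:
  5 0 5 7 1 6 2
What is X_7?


t=0: X=(0, -4, -3, 0), d=5 → -e3, X_1=(0, -4, -4, 0)
t=1: X=(0, -4, -4, 0), d=0 → +e1, X_2=(1, -4, -4, 0)
t=2: X=(1, -4, -4, 0), d=5 → -e3, X_3=(1, -4, -5, 0)
t=3: X=(1, -4, -5, 0), d=7 → -e4, X_4=(1, -4, -5, -1)
t=4: X=(1, -4, -5, -1), d=1 → -e1, X_5=(0, -4, -5, -1)
t=5: X=(0, -4, -5, -1), d=6 → +e4, X_6=(0, -4, -5, 0)
t=6: X=(0, -4, -5, 0), d=2 → +e2, X_7=(0, -3, -5, 0)

(0, -3, -5, 0)


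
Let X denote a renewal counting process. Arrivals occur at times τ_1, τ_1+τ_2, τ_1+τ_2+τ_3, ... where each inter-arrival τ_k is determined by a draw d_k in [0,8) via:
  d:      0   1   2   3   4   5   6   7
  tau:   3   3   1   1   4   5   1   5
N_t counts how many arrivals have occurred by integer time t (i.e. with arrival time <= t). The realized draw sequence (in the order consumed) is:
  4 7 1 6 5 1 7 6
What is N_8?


draw d_1=4: τ_1=4, arrival time A_1=4
draw d_2=7: τ_2=5, arrival time A_2=9
draw d_3=1: τ_3=3, arrival time A_3=12
draw d_4=6: τ_4=1, arrival time A_4=13
draw d_5=5: τ_5=5, arrival time A_5=18
draw d_6=1: τ_6=3, arrival time A_6=21
draw d_7=7: τ_7=5, arrival time A_7=26
draw d_8=6: τ_8=1, arrival time A_8=27
N_t over t=0..8: 0:0 1:0 2:0 3:0 4:1 5:1 6:1 7:1 8:1

1


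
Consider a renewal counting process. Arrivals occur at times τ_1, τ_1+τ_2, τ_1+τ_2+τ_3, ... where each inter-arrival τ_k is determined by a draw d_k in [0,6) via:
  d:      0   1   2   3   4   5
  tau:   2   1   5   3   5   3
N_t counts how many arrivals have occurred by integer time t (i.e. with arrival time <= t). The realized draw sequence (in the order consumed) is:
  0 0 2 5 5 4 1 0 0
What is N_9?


3

draw d_1=0: τ_1=2, arrival time A_1=2
draw d_2=0: τ_2=2, arrival time A_2=4
draw d_3=2: τ_3=5, arrival time A_3=9
draw d_4=5: τ_4=3, arrival time A_4=12
draw d_5=5: τ_5=3, arrival time A_5=15
draw d_6=4: τ_6=5, arrival time A_6=20
draw d_7=1: τ_7=1, arrival time A_7=21
draw d_8=0: τ_8=2, arrival time A_8=23
draw d_9=0: τ_9=2, arrival time A_9=25
N_t over t=0..9: 0:0 1:0 2:1 3:1 4:2 5:2 6:2 7:2 8:2 9:3


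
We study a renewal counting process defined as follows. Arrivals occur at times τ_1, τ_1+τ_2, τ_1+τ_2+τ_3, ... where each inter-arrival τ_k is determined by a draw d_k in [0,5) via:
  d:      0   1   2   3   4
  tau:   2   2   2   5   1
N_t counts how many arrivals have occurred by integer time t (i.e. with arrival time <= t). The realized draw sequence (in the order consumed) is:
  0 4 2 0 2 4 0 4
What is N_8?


4

draw d_1=0: τ_1=2, arrival time A_1=2
draw d_2=4: τ_2=1, arrival time A_2=3
draw d_3=2: τ_3=2, arrival time A_3=5
draw d_4=0: τ_4=2, arrival time A_4=7
draw d_5=2: τ_5=2, arrival time A_5=9
draw d_6=4: τ_6=1, arrival time A_6=10
draw d_7=0: τ_7=2, arrival time A_7=12
draw d_8=4: τ_8=1, arrival time A_8=13
N_t over t=0..8: 0:0 1:0 2:1 3:2 4:2 5:3 6:3 7:4 8:4


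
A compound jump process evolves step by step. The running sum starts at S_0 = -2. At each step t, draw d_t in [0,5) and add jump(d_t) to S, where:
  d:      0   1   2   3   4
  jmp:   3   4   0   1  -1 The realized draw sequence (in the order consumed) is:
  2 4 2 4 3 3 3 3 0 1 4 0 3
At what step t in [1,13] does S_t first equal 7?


10

t=0: S=-2, d=2, jump=0, S_1=-2
t=1: S=-2, d=4, jump=-1, S_2=-3
t=2: S=-3, d=2, jump=0, S_3=-3
t=3: S=-3, d=4, jump=-1, S_4=-4
t=4: S=-4, d=3, jump=1, S_5=-3
t=5: S=-3, d=3, jump=1, S_6=-2
t=6: S=-2, d=3, jump=1, S_7=-1
t=7: S=-1, d=3, jump=1, S_8=0
t=8: S=0, d=0, jump=3, S_9=3
t=9: S=3, d=1, jump=4, S_10=7
t=10: S=7, d=4, jump=-1, S_11=6
t=11: S=6, d=0, jump=3, S_12=9
t=12: S=9, d=3, jump=1, S_13=10


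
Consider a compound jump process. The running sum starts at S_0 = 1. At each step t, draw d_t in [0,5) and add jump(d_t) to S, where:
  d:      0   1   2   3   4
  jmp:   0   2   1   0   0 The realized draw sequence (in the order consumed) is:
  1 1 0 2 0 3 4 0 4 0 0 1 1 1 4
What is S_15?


12

t=0: S=1, d=1, jump=2, S_1=3
t=1: S=3, d=1, jump=2, S_2=5
t=2: S=5, d=0, jump=0, S_3=5
t=3: S=5, d=2, jump=1, S_4=6
t=4: S=6, d=0, jump=0, S_5=6
t=5: S=6, d=3, jump=0, S_6=6
t=6: S=6, d=4, jump=0, S_7=6
t=7: S=6, d=0, jump=0, S_8=6
t=8: S=6, d=4, jump=0, S_9=6
t=9: S=6, d=0, jump=0, S_10=6
t=10: S=6, d=0, jump=0, S_11=6
t=11: S=6, d=1, jump=2, S_12=8
t=12: S=8, d=1, jump=2, S_13=10
t=13: S=10, d=1, jump=2, S_14=12
t=14: S=12, d=4, jump=0, S_15=12


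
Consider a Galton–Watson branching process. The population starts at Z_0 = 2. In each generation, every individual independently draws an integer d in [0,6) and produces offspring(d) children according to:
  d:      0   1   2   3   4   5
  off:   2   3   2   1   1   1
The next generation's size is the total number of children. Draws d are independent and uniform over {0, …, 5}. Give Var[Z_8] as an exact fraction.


150025000000/43046721

Outcome values over d=0..5: [2, 3, 2, 1, 1, 1]
Σy = 10, Σy² = 20, M = 6
μ = 10/6 = 5/3,  σ² = 20/6 − (5/3)² = 5/9
V_0 = 0, E_0 = 2
V_1 = 5/9·E_0 + (5/3)²·V_0 = 10/9;  E_1 = 10/3
V_2 = 5/9·E_1 + (5/3)²·V_1 = 400/81;  E_2 = 50/9
V_3 = 5/9·E_2 + (5/3)²·V_2 = 12250/729;  E_3 = 250/27
V_4 = 5/9·E_3 + (5/3)²·V_3 = 340000/6561;  E_4 = 1250/81
V_5 = 5/9·E_4 + (5/3)²·V_4 = 9006250/59049;  E_5 = 6250/243
V_6 = 5/9·E_5 + (5/3)²·V_5 = 232750000/531441;  E_6 = 31250/729
V_7 = 5/9·E_6 + (5/3)²·V_6 = 5932656250/4782969;  E_7 = 156250/2187
V_8 = 5/9·E_7 + (5/3)²·V_7 = 150025000000/43046721;  E_8 = 781250/6561


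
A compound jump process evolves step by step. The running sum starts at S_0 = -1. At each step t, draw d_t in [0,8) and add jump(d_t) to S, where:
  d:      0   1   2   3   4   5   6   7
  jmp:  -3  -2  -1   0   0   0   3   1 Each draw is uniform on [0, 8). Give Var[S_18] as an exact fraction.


423/8

Outcome values over d=0..7: [-3, -2, -1, 0, 0, 0, 3, 1]
Σy = -2, Σy² = 24, M = 8
μ = -2/8 = -1/4,  σ² = 24/8 − (-1/4)² = 47/16
Independent increments: Var[S_18] = 18·σ² = 18·(47/16) = 423/8


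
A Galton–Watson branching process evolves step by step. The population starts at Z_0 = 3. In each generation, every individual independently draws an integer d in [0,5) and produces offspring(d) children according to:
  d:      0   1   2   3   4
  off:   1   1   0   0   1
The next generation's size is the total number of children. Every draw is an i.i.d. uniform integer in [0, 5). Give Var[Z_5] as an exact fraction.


2100978/9765625

Outcome values over d=0..4: [1, 1, 0, 0, 1]
Σy = 3, Σy² = 3, M = 5
μ = 3/5 = 3/5,  σ² = 3/5 − (3/5)² = 6/25
V_0 = 0, E_0 = 3
V_1 = 6/25·E_0 + (3/5)²·V_0 = 18/25;  E_1 = 9/5
V_2 = 6/25·E_1 + (3/5)²·V_1 = 432/625;  E_2 = 27/25
V_3 = 6/25·E_2 + (3/5)²·V_2 = 7938/15625;  E_3 = 81/125
V_4 = 6/25·E_3 + (3/5)²·V_3 = 132192/390625;  E_4 = 243/625
V_5 = 6/25·E_4 + (3/5)²·V_4 = 2100978/9765625;  E_5 = 729/3125


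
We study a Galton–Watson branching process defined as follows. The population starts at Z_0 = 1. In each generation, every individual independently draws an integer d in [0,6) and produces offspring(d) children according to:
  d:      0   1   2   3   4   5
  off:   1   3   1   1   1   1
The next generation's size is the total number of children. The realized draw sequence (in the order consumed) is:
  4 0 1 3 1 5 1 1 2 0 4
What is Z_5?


9

gen 0: Z_0=1, draws=[4], offspring=[1], Z_1=1
gen 1: Z_1=1, draws=[0], offspring=[1], Z_2=1
gen 2: Z_2=1, draws=[1], offspring=[3], Z_3=3
gen 3: Z_3=3, draws=[3, 1, 5], offspring=[1, 3, 1], Z_4=5
gen 4: Z_4=5, draws=[1, 1, 2, 0, 4], offspring=[3, 3, 1, 1, 1], Z_5=9


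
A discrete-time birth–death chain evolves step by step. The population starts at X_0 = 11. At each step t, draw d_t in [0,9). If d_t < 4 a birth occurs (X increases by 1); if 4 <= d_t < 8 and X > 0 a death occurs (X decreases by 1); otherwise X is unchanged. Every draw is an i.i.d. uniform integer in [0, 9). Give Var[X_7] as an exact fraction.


56/9

X can drop by at most 1 per step and X_0 = 11 > T = 7, so X_t >= 11 − t >= 4 > 0 for every t <= 7: the floor at 0 (the 'and X > 0' condition) never binds. Hence X_7 = X_0 + Σ_{t<7} Y_t with i.i.d. increments Y_t = y(d_t) ∈ {+1, −1, 0}.
Outcome values over d=0..8: [1, 1, 1, 1, -1, -1, -1, -1, 0]
Σy = 0, Σy² = 8, M = 9
μ = 0/9 = 0,  σ² = 8/9 − (0)² = 8/9
Independent increments: Var[X_7] = 7·σ² = 7·(8/9) = 56/9


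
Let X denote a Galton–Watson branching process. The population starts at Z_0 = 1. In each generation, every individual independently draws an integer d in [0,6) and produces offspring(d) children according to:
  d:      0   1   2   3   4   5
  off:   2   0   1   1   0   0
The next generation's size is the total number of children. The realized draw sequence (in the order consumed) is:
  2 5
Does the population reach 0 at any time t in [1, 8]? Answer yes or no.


yes

gen 0: Z_0=1, draws=[2], offspring=[1], Z_1=1
gen 1: Z_1=1, draws=[5], offspring=[0], Z_2=0
gen 2: Z_2=0, draws=[], offspring=[], Z_3=0
gen 3: Z_3=0, draws=[], offspring=[], Z_4=0
gen 4: Z_4=0, draws=[], offspring=[], Z_5=0
gen 5: Z_5=0, draws=[], offspring=[], Z_6=0
gen 6: Z_6=0, draws=[], offspring=[], Z_7=0
gen 7: Z_7=0, draws=[], offspring=[], Z_8=0


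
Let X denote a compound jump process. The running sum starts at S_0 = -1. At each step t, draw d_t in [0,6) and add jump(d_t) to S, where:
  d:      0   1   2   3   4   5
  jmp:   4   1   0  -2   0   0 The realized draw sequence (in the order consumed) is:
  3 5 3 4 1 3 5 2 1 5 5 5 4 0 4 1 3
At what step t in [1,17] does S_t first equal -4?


5

t=0: S=-1, d=3, jump=-2, S_1=-3
t=1: S=-3, d=5, jump=0, S_2=-3
t=2: S=-3, d=3, jump=-2, S_3=-5
t=3: S=-5, d=4, jump=0, S_4=-5
t=4: S=-5, d=1, jump=1, S_5=-4
t=5: S=-4, d=3, jump=-2, S_6=-6
t=6: S=-6, d=5, jump=0, S_7=-6
t=7: S=-6, d=2, jump=0, S_8=-6
t=8: S=-6, d=1, jump=1, S_9=-5
t=9: S=-5, d=5, jump=0, S_10=-5
t=10: S=-5, d=5, jump=0, S_11=-5
t=11: S=-5, d=5, jump=0, S_12=-5
t=12: S=-5, d=4, jump=0, S_13=-5
t=13: S=-5, d=0, jump=4, S_14=-1
t=14: S=-1, d=4, jump=0, S_15=-1
t=15: S=-1, d=1, jump=1, S_16=0
t=16: S=0, d=3, jump=-2, S_17=-2


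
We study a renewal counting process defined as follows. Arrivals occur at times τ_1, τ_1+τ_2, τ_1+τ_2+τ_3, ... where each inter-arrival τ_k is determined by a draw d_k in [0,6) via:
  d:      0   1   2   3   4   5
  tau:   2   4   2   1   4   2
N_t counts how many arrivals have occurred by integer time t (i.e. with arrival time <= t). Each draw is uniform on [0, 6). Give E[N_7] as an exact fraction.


Inter-arrival values over d=0..5: [2, 4, 2, 1, 4, 2]
Each d has probability 1/6, so the pmf of τ is: f(1) = 1/6, f(2) = 1/2, f(4) = 1/3
Renewal equation for m(n) = E[N_n]: condition on τ_1 = k (if k <= n, one arrival plus a fresh copy on the remaining n−k steps): m(n) = F(n) + Σ_{k<=n} f(k)·m(n−k), where F(n) = P(τ <= n) and m(0) = 0
m(1) = F(1) = 1/6
m(2) = F(2) + f(1)·m(1) = 2/3 + 1/6·1/6 = 25/36
m(3) = F(3) + f(1)·m(2) + f(2)·m(1) = 2/3 + 1/6·25/36 + 1/2·1/6 = 187/216
m(4) = F(4) + f(1)·m(3) + f(2)·m(2) = 1 + 1/6·187/216 + 1/2·25/36 = 1933/1296
m(5) = F(5) + f(1)·m(4) + f(2)·m(3) + f(4)·m(1) = 1 + 1/6·1933/1296 + 1/2·187/216 + 1/3·1/6 = 13507/7776
m(6) = F(6) + f(1)·m(5) + f(2)·m(4) + f(4)·m(2) = 1 + 1/6·13507/7776 + 1/2·1933/1296 + 1/3·25/36 = 105757/46656
m(7) = F(7) + f(1)·m(6) + f(2)·m(5) + f(4)·m(3) = 1 + 1/6·105757/46656 + 1/2·13507/7776 + 1/3·187/216 = 709603/279936
E[N_7] = m(7) = 709603/279936

709603/279936


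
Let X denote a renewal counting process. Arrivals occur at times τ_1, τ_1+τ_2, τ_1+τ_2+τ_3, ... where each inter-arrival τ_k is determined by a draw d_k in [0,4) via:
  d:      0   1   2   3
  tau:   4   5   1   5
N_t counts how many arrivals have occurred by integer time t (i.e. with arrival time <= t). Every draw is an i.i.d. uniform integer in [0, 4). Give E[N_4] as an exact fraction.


149/256

Inter-arrival values over d=0..3: [4, 5, 1, 5]
Each d has probability 1/4, so the pmf of τ is: f(1) = 1/4, f(4) = 1/4, f(5) = 1/2
Renewal equation for m(n) = E[N_n]: condition on τ_1 = k (if k <= n, one arrival plus a fresh copy on the remaining n−k steps): m(n) = F(n) + Σ_{k<=n} f(k)·m(n−k), where F(n) = P(τ <= n) and m(0) = 0
m(1) = F(1) = 1/4
m(2) = F(2) + f(1)·m(1) = 1/4 + 1/4·1/4 = 5/16
m(3) = F(3) + f(1)·m(2) = 1/4 + 1/4·5/16 = 21/64
m(4) = F(4) + f(1)·m(3) = 1/2 + 1/4·21/64 = 149/256
E[N_4] = m(4) = 149/256


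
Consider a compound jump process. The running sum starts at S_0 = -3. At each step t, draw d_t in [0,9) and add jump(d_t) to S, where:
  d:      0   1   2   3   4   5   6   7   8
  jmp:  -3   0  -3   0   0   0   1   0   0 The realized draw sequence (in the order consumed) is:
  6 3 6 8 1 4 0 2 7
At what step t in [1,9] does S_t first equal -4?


t=0: S=-3, d=6, jump=1, S_1=-2
t=1: S=-2, d=3, jump=0, S_2=-2
t=2: S=-2, d=6, jump=1, S_3=-1
t=3: S=-1, d=8, jump=0, S_4=-1
t=4: S=-1, d=1, jump=0, S_5=-1
t=5: S=-1, d=4, jump=0, S_6=-1
t=6: S=-1, d=0, jump=-3, S_7=-4
t=7: S=-4, d=2, jump=-3, S_8=-7
t=8: S=-7, d=7, jump=0, S_9=-7

7


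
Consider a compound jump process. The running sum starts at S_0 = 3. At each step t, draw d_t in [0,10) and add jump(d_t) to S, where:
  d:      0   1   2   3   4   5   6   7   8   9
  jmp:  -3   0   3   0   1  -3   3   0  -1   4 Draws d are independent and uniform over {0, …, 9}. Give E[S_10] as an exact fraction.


Outcome values over d=0..9: [-3, 0, 3, 0, 1, -3, 3, 0, -1, 4]
Σy = 4, Σy² = 54, M = 10
μ = 4/10 = 2/5,  σ² = 54/10 − (2/5)² = 131/25
E[S_10] = 3 + 10·(2/5) = 7

7


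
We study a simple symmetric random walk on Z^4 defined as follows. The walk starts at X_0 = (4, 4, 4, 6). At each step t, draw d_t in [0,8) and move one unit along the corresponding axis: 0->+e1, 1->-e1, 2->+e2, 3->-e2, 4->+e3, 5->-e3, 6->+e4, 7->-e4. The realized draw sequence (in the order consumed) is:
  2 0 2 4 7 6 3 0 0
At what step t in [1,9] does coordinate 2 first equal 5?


t=0: X=(4, 4, 4, 6), d=2 → +e2, X_1=(4, 5, 4, 6)
t=1: X=(4, 5, 4, 6), d=0 → +e1, X_2=(5, 5, 4, 6)
t=2: X=(5, 5, 4, 6), d=2 → +e2, X_3=(5, 6, 4, 6)
t=3: X=(5, 6, 4, 6), d=4 → +e3, X_4=(5, 6, 5, 6)
t=4: X=(5, 6, 5, 6), d=7 → -e4, X_5=(5, 6, 5, 5)
t=5: X=(5, 6, 5, 5), d=6 → +e4, X_6=(5, 6, 5, 6)
t=6: X=(5, 6, 5, 6), d=3 → -e2, X_7=(5, 5, 5, 6)
t=7: X=(5, 5, 5, 6), d=0 → +e1, X_8=(6, 5, 5, 6)
t=8: X=(6, 5, 5, 6), d=0 → +e1, X_9=(7, 5, 5, 6)

1


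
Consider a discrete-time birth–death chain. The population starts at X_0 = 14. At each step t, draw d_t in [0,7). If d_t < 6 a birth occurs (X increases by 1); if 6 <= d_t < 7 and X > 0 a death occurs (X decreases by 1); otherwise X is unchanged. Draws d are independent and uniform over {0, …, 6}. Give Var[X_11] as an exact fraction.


X can drop by at most 1 per step and X_0 = 14 > T = 11, so X_t >= 14 − t >= 3 > 0 for every t <= 11: the floor at 0 (the 'and X > 0' condition) never binds. Hence X_11 = X_0 + Σ_{t<11} Y_t with i.i.d. increments Y_t = y(d_t) ∈ {+1, −1, 0}.
Outcome values over d=0..6: [1, 1, 1, 1, 1, 1, -1]
Σy = 5, Σy² = 7, M = 7
μ = 5/7 = 5/7,  σ² = 7/7 − (5/7)² = 24/49
Independent increments: Var[X_11] = 11·σ² = 11·(24/49) = 264/49

264/49


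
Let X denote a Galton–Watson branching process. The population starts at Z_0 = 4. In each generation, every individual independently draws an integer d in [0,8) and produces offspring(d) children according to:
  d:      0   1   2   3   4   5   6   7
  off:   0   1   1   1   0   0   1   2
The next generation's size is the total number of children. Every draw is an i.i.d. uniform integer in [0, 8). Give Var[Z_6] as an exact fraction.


Outcome values over d=0..7: [0, 1, 1, 1, 0, 0, 1, 2]
Σy = 6, Σy² = 8, M = 8
μ = 6/8 = 3/4,  σ² = 8/8 − (3/4)² = 7/16
V_0 = 0, E_0 = 4
V_1 = 7/16·E_0 + (3/4)²·V_0 = 7/4;  E_1 = 3
V_2 = 7/16·E_1 + (3/4)²·V_1 = 147/64;  E_2 = 9/4
V_3 = 7/16·E_2 + (3/4)²·V_2 = 2331/1024;  E_3 = 27/16
V_4 = 7/16·E_3 + (3/4)²·V_3 = 33075/16384;  E_4 = 81/64
V_5 = 7/16·E_4 + (3/4)²·V_4 = 442827/262144;  E_5 = 243/256
V_6 = 7/16·E_5 + (3/4)²·V_5 = 5727267/4194304;  E_6 = 729/1024

5727267/4194304


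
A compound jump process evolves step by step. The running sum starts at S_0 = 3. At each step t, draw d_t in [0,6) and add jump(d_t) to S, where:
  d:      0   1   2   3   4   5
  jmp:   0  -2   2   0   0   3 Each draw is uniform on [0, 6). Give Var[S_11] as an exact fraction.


Outcome values over d=0..5: [0, -2, 2, 0, 0, 3]
Σy = 3, Σy² = 17, M = 6
μ = 3/6 = 1/2,  σ² = 17/6 − (1/2)² = 31/12
Independent increments: Var[S_11] = 11·σ² = 11·(31/12) = 341/12

341/12


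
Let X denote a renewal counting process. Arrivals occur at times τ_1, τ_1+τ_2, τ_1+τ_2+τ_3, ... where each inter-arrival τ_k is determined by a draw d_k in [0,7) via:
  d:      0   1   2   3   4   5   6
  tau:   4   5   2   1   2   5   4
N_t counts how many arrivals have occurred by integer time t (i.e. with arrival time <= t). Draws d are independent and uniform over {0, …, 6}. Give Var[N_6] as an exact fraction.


6737856614/13841287201

Inter-arrival values over d=0..6: [4, 5, 2, 1, 2, 5, 4]
Each d has probability 1/7, so the pmf of τ is: f(1) = 1/7, f(2) = 2/7, f(4) = 2/7, f(5) = 2/7
Let p_n(j) = P(N_n = j), with p_0 = [1]. Condition on τ_1: p_n(0) = P(τ > n), and for j >= 1, p_n(j) = Σ_{k<=n} f(k)·p_{n−k}(j−1)
p_1 = [6/7, 1/7]  (j = 0..1)
p_2 = [4/7, 20/49, 1/49]  (j = 0..2)
p_3 = [4/7, 16/49, 34/343, 1/343]  (j = 0..3)
p_4 = [2/7, 26/49, 8/49, 48/2401, 1/2401]  (j = 0..4)
p_5 = [0, 36/49, 72/343, 124/2401, 62/16807, 1/16807]  (j = 0..5)
p_6 = [0, 24/49, 142/343, 198/2401, 220/16807, 76/117649, 1/117649]  (j = 0..6)
E[N_6] = Σ j·p_6(j) = 190688/117649;  E[N_6²] = Σ j²·p_6(j) = 366342/117649
Var[N_6] = 366342/117649 − (190688/117649)² = 6737856614/13841287201
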